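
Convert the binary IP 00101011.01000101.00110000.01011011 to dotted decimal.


00101011 = 43
01000101 = 69
00110000 = 48
01011011 = 91
IP: 43.69.48.91


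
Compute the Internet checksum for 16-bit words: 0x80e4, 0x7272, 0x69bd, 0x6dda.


Sum all words (with carry folding):
+ 0x80e4 = 0x80e4
+ 0x7272 = 0xf356
+ 0x69bd = 0x5d14
+ 0x6dda = 0xcaee
One's complement: ~0xcaee
Checksum = 0x3511


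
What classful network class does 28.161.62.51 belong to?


First octet: 28
Binary: 00011100
0xxxxxxx -> Class A (1-126)
Class A, default mask 255.0.0.0 (/8)


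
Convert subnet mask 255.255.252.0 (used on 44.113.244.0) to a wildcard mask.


Subnet mask: 255.255.252.0
Wildcard = 255.255.255.255 - subnet mask
255 - 255 = 0
255 - 255 = 0
255 - 252 = 3
255 - 0 = 255
Wildcard: 0.0.3.255


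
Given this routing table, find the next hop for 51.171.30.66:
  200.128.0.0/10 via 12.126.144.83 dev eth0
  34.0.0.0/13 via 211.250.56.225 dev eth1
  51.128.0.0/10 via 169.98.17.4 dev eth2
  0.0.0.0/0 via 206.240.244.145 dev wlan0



Longest prefix match for 51.171.30.66:
  /10 200.128.0.0: no
  /13 34.0.0.0: no
  /10 51.128.0.0: MATCH
  /0 0.0.0.0: MATCH
Selected: next-hop 169.98.17.4 via eth2 (matched /10)


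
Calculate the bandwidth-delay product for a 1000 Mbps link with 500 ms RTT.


BDP = bandwidth * RTT
= 1000 Mbps * 500 ms
= 1000 * 1e6 * 500 / 1000 bits
= 500000000 bits
= 62500000 bytes
= 61035.1562 KB
BDP = 500000000 bits (62500000 bytes)


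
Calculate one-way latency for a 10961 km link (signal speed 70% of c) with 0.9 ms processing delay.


Speed = 0.7 * 3e5 km/s = 210000 km/s
Propagation delay = 10961 / 210000 = 0.0522 s = 52.1952 ms
Processing delay = 0.9 ms
Total one-way latency = 53.0952 ms


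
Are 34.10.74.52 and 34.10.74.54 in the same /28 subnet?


Mask: 255.255.255.240
34.10.74.52 AND mask = 34.10.74.48
34.10.74.54 AND mask = 34.10.74.48
Yes, same subnet (34.10.74.48)


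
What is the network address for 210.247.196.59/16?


IP:   11010010.11110111.11000100.00111011
Mask: 11111111.11111111.00000000.00000000
AND operation:
Net:  11010010.11110111.00000000.00000000
Network: 210.247.0.0/16


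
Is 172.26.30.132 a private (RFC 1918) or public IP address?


RFC 1918 private ranges:
  10.0.0.0/8 (10.0.0.0 - 10.255.255.255)
  172.16.0.0/12 (172.16.0.0 - 172.31.255.255)
  192.168.0.0/16 (192.168.0.0 - 192.168.255.255)
Private (in 172.16.0.0/12)


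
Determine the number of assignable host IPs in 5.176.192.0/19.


Host bits = 32 - 19 = 13
Total addresses = 2^13 = 8192
Usable = total - 2 (network and broadcast)
Usable hosts: 8190


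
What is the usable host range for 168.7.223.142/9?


Network: 168.0.0.0
Broadcast: 168.127.255.255
First usable = network + 1
Last usable = broadcast - 1
Range: 168.0.0.1 to 168.127.255.254


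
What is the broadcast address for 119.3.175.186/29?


Network: 119.3.175.184/29
Host bits = 3
Set all host bits to 1:
Broadcast: 119.3.175.191


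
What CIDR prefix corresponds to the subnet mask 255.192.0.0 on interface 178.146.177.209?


Binary: 11111111.11000000.00000000.00000000
Count leading 1s
Prefix: /10


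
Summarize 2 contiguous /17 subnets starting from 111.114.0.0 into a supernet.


Original prefix: /17
Number of subnets: 2 = 2^1
New prefix = 17 - 1 = 16
Supernet: 111.114.0.0/16


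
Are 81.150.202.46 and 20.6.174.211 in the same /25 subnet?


Mask: 255.255.255.128
81.150.202.46 AND mask = 81.150.202.0
20.6.174.211 AND mask = 20.6.174.128
No, different subnets (81.150.202.0 vs 20.6.174.128)


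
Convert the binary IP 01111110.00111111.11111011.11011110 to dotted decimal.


01111110 = 126
00111111 = 63
11111011 = 251
11011110 = 222
IP: 126.63.251.222


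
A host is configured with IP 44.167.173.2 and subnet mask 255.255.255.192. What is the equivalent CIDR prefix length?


Binary: 11111111.11111111.11111111.11000000
Count leading 1s
Prefix: /26


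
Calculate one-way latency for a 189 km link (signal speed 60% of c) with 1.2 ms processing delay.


Speed = 0.6 * 3e5 km/s = 180000 km/s
Propagation delay = 189 / 180000 = 0.001 s = 1.05 ms
Processing delay = 1.2 ms
Total one-way latency = 2.25 ms


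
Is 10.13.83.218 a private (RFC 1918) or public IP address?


RFC 1918 private ranges:
  10.0.0.0/8 (10.0.0.0 - 10.255.255.255)
  172.16.0.0/12 (172.16.0.0 - 172.31.255.255)
  192.168.0.0/16 (192.168.0.0 - 192.168.255.255)
Private (in 10.0.0.0/8)


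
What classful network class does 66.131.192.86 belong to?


First octet: 66
Binary: 01000010
0xxxxxxx -> Class A (1-126)
Class A, default mask 255.0.0.0 (/8)


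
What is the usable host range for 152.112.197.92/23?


Network: 152.112.196.0
Broadcast: 152.112.197.255
First usable = network + 1
Last usable = broadcast - 1
Range: 152.112.196.1 to 152.112.197.254


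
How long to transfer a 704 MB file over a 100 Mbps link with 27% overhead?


Effective throughput = 100 * (1 - 27/100) = 73 Mbps
File size in Mb = 704 * 8 = 5632 Mb
Time = 5632 / 73
Time = 77.1507 seconds


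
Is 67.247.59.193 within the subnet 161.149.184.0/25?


Subnet network: 161.149.184.0
Test IP AND mask: 67.247.59.128
No, 67.247.59.193 is not in 161.149.184.0/25


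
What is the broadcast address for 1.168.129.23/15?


Network: 1.168.0.0/15
Host bits = 17
Set all host bits to 1:
Broadcast: 1.169.255.255


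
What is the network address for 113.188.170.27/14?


IP:   01110001.10111100.10101010.00011011
Mask: 11111111.11111100.00000000.00000000
AND operation:
Net:  01110001.10111100.00000000.00000000
Network: 113.188.0.0/14


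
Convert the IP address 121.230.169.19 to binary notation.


121 = 01111001
230 = 11100110
169 = 10101001
19 = 00010011
Binary: 01111001.11100110.10101001.00010011


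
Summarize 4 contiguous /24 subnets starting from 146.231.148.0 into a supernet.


Original prefix: /24
Number of subnets: 4 = 2^2
New prefix = 24 - 2 = 22
Supernet: 146.231.148.0/22


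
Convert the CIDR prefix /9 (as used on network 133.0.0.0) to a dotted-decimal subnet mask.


/9 means 9 network bits, 23 host bits
Binary: 11111111100000000000000000000000
Mask: 255.128.0.0


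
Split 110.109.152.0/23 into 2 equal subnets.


New prefix = 23 + 1 = 24
Each subnet has 256 addresses
  110.109.152.0/24
  110.109.153.0/24
Subnets: 110.109.152.0/24, 110.109.153.0/24


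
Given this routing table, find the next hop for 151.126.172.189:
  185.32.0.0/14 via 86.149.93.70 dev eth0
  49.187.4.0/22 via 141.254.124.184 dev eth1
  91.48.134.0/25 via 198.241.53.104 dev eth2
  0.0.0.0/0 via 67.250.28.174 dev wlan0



Longest prefix match for 151.126.172.189:
  /14 185.32.0.0: no
  /22 49.187.4.0: no
  /25 91.48.134.0: no
  /0 0.0.0.0: MATCH
Selected: next-hop 67.250.28.174 via wlan0 (matched /0)


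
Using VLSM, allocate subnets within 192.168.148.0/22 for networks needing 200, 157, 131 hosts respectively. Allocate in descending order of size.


200 hosts -> /24 (254 usable): 192.168.148.0/24
157 hosts -> /24 (254 usable): 192.168.149.0/24
131 hosts -> /24 (254 usable): 192.168.150.0/24
Allocation: 192.168.148.0/24 (200 hosts, 254 usable); 192.168.149.0/24 (157 hosts, 254 usable); 192.168.150.0/24 (131 hosts, 254 usable)


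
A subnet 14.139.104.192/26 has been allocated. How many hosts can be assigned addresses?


Host bits = 32 - 26 = 6
Total addresses = 2^6 = 64
Usable = total - 2 (network and broadcast)
Usable hosts: 62


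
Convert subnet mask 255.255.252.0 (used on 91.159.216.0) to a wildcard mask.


Subnet mask: 255.255.252.0
Wildcard = 255.255.255.255 - subnet mask
255 - 255 = 0
255 - 255 = 0
255 - 252 = 3
255 - 0 = 255
Wildcard: 0.0.3.255


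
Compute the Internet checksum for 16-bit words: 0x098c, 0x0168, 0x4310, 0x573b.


Sum all words (with carry folding):
+ 0x098c = 0x098c
+ 0x0168 = 0x0af4
+ 0x4310 = 0x4e04
+ 0x573b = 0xa53f
One's complement: ~0xa53f
Checksum = 0x5ac0


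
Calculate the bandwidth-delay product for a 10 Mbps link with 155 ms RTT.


BDP = bandwidth * RTT
= 10 Mbps * 155 ms
= 10 * 1e6 * 155 / 1000 bits
= 1550000 bits
= 193750 bytes
= 189.209 KB
BDP = 1550000 bits (193750 bytes)


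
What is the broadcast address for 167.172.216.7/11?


Network: 167.160.0.0/11
Host bits = 21
Set all host bits to 1:
Broadcast: 167.191.255.255


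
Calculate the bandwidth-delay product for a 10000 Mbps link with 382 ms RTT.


BDP = bandwidth * RTT
= 10000 Mbps * 382 ms
= 10000 * 1e6 * 382 / 1000 bits
= 3820000000 bits
= 477500000 bytes
= 466308.5938 KB
BDP = 3820000000 bits (477500000 bytes)


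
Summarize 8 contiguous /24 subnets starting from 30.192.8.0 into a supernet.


Original prefix: /24
Number of subnets: 8 = 2^3
New prefix = 24 - 3 = 21
Supernet: 30.192.8.0/21


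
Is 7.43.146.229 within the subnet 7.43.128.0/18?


Subnet network: 7.43.128.0
Test IP AND mask: 7.43.128.0
Yes, 7.43.146.229 is in 7.43.128.0/18


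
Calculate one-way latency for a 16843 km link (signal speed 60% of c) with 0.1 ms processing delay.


Speed = 0.6 * 3e5 km/s = 180000 km/s
Propagation delay = 16843 / 180000 = 0.0936 s = 93.5722 ms
Processing delay = 0.1 ms
Total one-way latency = 93.6722 ms


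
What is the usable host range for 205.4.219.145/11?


Network: 205.0.0.0
Broadcast: 205.31.255.255
First usable = network + 1
Last usable = broadcast - 1
Range: 205.0.0.1 to 205.31.255.254


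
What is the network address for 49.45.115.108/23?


IP:   00110001.00101101.01110011.01101100
Mask: 11111111.11111111.11111110.00000000
AND operation:
Net:  00110001.00101101.01110010.00000000
Network: 49.45.114.0/23


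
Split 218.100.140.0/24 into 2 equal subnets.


New prefix = 24 + 1 = 25
Each subnet has 128 addresses
  218.100.140.0/25
  218.100.140.128/25
Subnets: 218.100.140.0/25, 218.100.140.128/25


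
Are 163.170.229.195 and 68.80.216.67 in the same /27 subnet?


Mask: 255.255.255.224
163.170.229.195 AND mask = 163.170.229.192
68.80.216.67 AND mask = 68.80.216.64
No, different subnets (163.170.229.192 vs 68.80.216.64)


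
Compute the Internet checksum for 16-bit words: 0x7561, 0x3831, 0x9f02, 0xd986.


Sum all words (with carry folding):
+ 0x7561 = 0x7561
+ 0x3831 = 0xad92
+ 0x9f02 = 0x4c95
+ 0xd986 = 0x261c
One's complement: ~0x261c
Checksum = 0xd9e3


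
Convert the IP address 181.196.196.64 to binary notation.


181 = 10110101
196 = 11000100
196 = 11000100
64 = 01000000
Binary: 10110101.11000100.11000100.01000000


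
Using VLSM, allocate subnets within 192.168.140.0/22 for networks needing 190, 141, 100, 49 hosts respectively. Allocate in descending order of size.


190 hosts -> /24 (254 usable): 192.168.140.0/24
141 hosts -> /24 (254 usable): 192.168.141.0/24
100 hosts -> /25 (126 usable): 192.168.142.0/25
49 hosts -> /26 (62 usable): 192.168.142.128/26
Allocation: 192.168.140.0/24 (190 hosts, 254 usable); 192.168.141.0/24 (141 hosts, 254 usable); 192.168.142.0/25 (100 hosts, 126 usable); 192.168.142.128/26 (49 hosts, 62 usable)


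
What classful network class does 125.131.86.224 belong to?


First octet: 125
Binary: 01111101
0xxxxxxx -> Class A (1-126)
Class A, default mask 255.0.0.0 (/8)


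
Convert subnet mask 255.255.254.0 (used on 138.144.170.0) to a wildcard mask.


Subnet mask: 255.255.254.0
Wildcard = 255.255.255.255 - subnet mask
255 - 255 = 0
255 - 255 = 0
255 - 254 = 1
255 - 0 = 255
Wildcard: 0.0.1.255


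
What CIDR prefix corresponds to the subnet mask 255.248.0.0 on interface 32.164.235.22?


Binary: 11111111.11111000.00000000.00000000
Count leading 1s
Prefix: /13


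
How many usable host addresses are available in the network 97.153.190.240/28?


Host bits = 32 - 28 = 4
Total addresses = 2^4 = 16
Usable = total - 2 (network and broadcast)
Usable hosts: 14


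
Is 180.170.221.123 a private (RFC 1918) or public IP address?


RFC 1918 private ranges:
  10.0.0.0/8 (10.0.0.0 - 10.255.255.255)
  172.16.0.0/12 (172.16.0.0 - 172.31.255.255)
  192.168.0.0/16 (192.168.0.0 - 192.168.255.255)
Public (not in any RFC 1918 range)


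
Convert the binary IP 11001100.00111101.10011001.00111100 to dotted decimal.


11001100 = 204
00111101 = 61
10011001 = 153
00111100 = 60
IP: 204.61.153.60


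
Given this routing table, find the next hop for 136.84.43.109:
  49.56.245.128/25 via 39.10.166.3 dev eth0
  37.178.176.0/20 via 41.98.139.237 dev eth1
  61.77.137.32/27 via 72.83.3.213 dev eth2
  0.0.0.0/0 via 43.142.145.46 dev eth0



Longest prefix match for 136.84.43.109:
  /25 49.56.245.128: no
  /20 37.178.176.0: no
  /27 61.77.137.32: no
  /0 0.0.0.0: MATCH
Selected: next-hop 43.142.145.46 via eth0 (matched /0)


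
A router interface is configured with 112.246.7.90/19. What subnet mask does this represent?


/19 means 19 network bits, 13 host bits
Binary: 11111111111111111110000000000000
Mask: 255.255.224.0


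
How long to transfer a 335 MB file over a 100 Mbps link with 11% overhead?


Effective throughput = 100 * (1 - 11/100) = 89 Mbps
File size in Mb = 335 * 8 = 2680 Mb
Time = 2680 / 89
Time = 30.1124 seconds


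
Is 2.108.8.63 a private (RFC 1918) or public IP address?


RFC 1918 private ranges:
  10.0.0.0/8 (10.0.0.0 - 10.255.255.255)
  172.16.0.0/12 (172.16.0.0 - 172.31.255.255)
  192.168.0.0/16 (192.168.0.0 - 192.168.255.255)
Public (not in any RFC 1918 range)


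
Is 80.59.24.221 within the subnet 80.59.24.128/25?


Subnet network: 80.59.24.128
Test IP AND mask: 80.59.24.128
Yes, 80.59.24.221 is in 80.59.24.128/25


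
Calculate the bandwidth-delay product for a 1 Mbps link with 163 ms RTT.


BDP = bandwidth * RTT
= 1 Mbps * 163 ms
= 1 * 1e6 * 163 / 1000 bits
= 163000 bits
= 20375 bytes
= 19.8975 KB
BDP = 163000 bits (20375 bytes)


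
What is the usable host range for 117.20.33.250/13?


Network: 117.16.0.0
Broadcast: 117.23.255.255
First usable = network + 1
Last usable = broadcast - 1
Range: 117.16.0.1 to 117.23.255.254


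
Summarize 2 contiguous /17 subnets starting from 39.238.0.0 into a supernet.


Original prefix: /17
Number of subnets: 2 = 2^1
New prefix = 17 - 1 = 16
Supernet: 39.238.0.0/16


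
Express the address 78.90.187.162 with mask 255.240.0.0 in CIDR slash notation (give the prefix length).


Binary: 11111111.11110000.00000000.00000000
Count leading 1s
Prefix: /12


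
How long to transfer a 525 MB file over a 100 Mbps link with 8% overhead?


Effective throughput = 100 * (1 - 8/100) = 92 Mbps
File size in Mb = 525 * 8 = 4200 Mb
Time = 4200 / 92
Time = 45.6522 seconds


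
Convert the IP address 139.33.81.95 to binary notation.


139 = 10001011
33 = 00100001
81 = 01010001
95 = 01011111
Binary: 10001011.00100001.01010001.01011111


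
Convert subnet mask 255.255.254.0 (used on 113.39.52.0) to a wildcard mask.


Subnet mask: 255.255.254.0
Wildcard = 255.255.255.255 - subnet mask
255 - 255 = 0
255 - 255 = 0
255 - 254 = 1
255 - 0 = 255
Wildcard: 0.0.1.255


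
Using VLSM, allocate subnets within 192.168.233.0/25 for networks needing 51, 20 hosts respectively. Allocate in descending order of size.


51 hosts -> /26 (62 usable): 192.168.233.0/26
20 hosts -> /27 (30 usable): 192.168.233.64/27
Allocation: 192.168.233.0/26 (51 hosts, 62 usable); 192.168.233.64/27 (20 hosts, 30 usable)


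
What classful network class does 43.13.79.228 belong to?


First octet: 43
Binary: 00101011
0xxxxxxx -> Class A (1-126)
Class A, default mask 255.0.0.0 (/8)


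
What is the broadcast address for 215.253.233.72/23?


Network: 215.253.232.0/23
Host bits = 9
Set all host bits to 1:
Broadcast: 215.253.233.255


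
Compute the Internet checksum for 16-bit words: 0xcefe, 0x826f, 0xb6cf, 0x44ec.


Sum all words (with carry folding):
+ 0xcefe = 0xcefe
+ 0x826f = 0x516e
+ 0xb6cf = 0x083e
+ 0x44ec = 0x4d2a
One's complement: ~0x4d2a
Checksum = 0xb2d5


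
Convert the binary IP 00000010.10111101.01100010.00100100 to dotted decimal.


00000010 = 2
10111101 = 189
01100010 = 98
00100100 = 36
IP: 2.189.98.36


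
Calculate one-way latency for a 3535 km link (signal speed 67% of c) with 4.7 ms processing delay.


Speed = 0.67 * 3e5 km/s = 201000 km/s
Propagation delay = 3535 / 201000 = 0.0176 s = 17.5871 ms
Processing delay = 4.7 ms
Total one-way latency = 22.2871 ms


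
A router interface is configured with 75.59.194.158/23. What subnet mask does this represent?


/23 means 23 network bits, 9 host bits
Binary: 11111111111111111111111000000000
Mask: 255.255.254.0


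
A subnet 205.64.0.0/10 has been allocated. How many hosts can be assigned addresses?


Host bits = 32 - 10 = 22
Total addresses = 2^22 = 4194304
Usable = total - 2 (network and broadcast)
Usable hosts: 4194302


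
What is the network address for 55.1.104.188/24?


IP:   00110111.00000001.01101000.10111100
Mask: 11111111.11111111.11111111.00000000
AND operation:
Net:  00110111.00000001.01101000.00000000
Network: 55.1.104.0/24


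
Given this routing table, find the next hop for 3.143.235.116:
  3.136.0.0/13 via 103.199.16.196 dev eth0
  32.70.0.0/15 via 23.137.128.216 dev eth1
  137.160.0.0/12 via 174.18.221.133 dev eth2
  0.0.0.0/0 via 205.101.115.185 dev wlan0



Longest prefix match for 3.143.235.116:
  /13 3.136.0.0: MATCH
  /15 32.70.0.0: no
  /12 137.160.0.0: no
  /0 0.0.0.0: MATCH
Selected: next-hop 103.199.16.196 via eth0 (matched /13)


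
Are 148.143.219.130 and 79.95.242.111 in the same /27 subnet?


Mask: 255.255.255.224
148.143.219.130 AND mask = 148.143.219.128
79.95.242.111 AND mask = 79.95.242.96
No, different subnets (148.143.219.128 vs 79.95.242.96)


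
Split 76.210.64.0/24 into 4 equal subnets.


New prefix = 24 + 2 = 26
Each subnet has 64 addresses
  76.210.64.0/26
  76.210.64.64/26
  76.210.64.128/26
  76.210.64.192/26
Subnets: 76.210.64.0/26, 76.210.64.64/26, 76.210.64.128/26, 76.210.64.192/26


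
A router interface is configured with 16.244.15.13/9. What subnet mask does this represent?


/9 means 9 network bits, 23 host bits
Binary: 11111111100000000000000000000000
Mask: 255.128.0.0


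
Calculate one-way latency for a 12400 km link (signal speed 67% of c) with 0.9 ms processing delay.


Speed = 0.67 * 3e5 km/s = 201000 km/s
Propagation delay = 12400 / 201000 = 0.0617 s = 61.6915 ms
Processing delay = 0.9 ms
Total one-way latency = 62.5915 ms


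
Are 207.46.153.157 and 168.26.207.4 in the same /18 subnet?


Mask: 255.255.192.0
207.46.153.157 AND mask = 207.46.128.0
168.26.207.4 AND mask = 168.26.192.0
No, different subnets (207.46.128.0 vs 168.26.192.0)


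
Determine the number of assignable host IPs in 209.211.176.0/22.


Host bits = 32 - 22 = 10
Total addresses = 2^10 = 1024
Usable = total - 2 (network and broadcast)
Usable hosts: 1022


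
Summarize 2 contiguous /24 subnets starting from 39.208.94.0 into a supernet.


Original prefix: /24
Number of subnets: 2 = 2^1
New prefix = 24 - 1 = 23
Supernet: 39.208.94.0/23


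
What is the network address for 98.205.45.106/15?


IP:   01100010.11001101.00101101.01101010
Mask: 11111111.11111110.00000000.00000000
AND operation:
Net:  01100010.11001100.00000000.00000000
Network: 98.204.0.0/15


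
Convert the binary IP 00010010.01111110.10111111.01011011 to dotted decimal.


00010010 = 18
01111110 = 126
10111111 = 191
01011011 = 91
IP: 18.126.191.91


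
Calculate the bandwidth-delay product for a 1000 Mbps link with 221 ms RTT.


BDP = bandwidth * RTT
= 1000 Mbps * 221 ms
= 1000 * 1e6 * 221 / 1000 bits
= 221000000 bits
= 27625000 bytes
= 26977.5391 KB
BDP = 221000000 bits (27625000 bytes)


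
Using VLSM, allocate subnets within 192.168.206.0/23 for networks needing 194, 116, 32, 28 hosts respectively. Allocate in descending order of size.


194 hosts -> /24 (254 usable): 192.168.206.0/24
116 hosts -> /25 (126 usable): 192.168.207.0/25
32 hosts -> /26 (62 usable): 192.168.207.128/26
28 hosts -> /27 (30 usable): 192.168.207.192/27
Allocation: 192.168.206.0/24 (194 hosts, 254 usable); 192.168.207.0/25 (116 hosts, 126 usable); 192.168.207.128/26 (32 hosts, 62 usable); 192.168.207.192/27 (28 hosts, 30 usable)


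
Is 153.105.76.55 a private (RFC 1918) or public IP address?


RFC 1918 private ranges:
  10.0.0.0/8 (10.0.0.0 - 10.255.255.255)
  172.16.0.0/12 (172.16.0.0 - 172.31.255.255)
  192.168.0.0/16 (192.168.0.0 - 192.168.255.255)
Public (not in any RFC 1918 range)


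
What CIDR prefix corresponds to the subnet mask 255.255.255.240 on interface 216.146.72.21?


Binary: 11111111.11111111.11111111.11110000
Count leading 1s
Prefix: /28


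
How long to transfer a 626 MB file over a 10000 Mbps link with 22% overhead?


Effective throughput = 10000 * (1 - 22/100) = 7800 Mbps
File size in Mb = 626 * 8 = 5008 Mb
Time = 5008 / 7800
Time = 0.6421 seconds


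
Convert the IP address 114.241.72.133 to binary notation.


114 = 01110010
241 = 11110001
72 = 01001000
133 = 10000101
Binary: 01110010.11110001.01001000.10000101


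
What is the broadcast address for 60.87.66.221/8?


Network: 60.0.0.0/8
Host bits = 24
Set all host bits to 1:
Broadcast: 60.255.255.255


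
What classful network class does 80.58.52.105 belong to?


First octet: 80
Binary: 01010000
0xxxxxxx -> Class A (1-126)
Class A, default mask 255.0.0.0 (/8)


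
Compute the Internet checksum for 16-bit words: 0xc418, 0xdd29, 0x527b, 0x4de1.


Sum all words (with carry folding):
+ 0xc418 = 0xc418
+ 0xdd29 = 0xa142
+ 0x527b = 0xf3bd
+ 0x4de1 = 0x419f
One's complement: ~0x419f
Checksum = 0xbe60


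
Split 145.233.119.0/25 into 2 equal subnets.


New prefix = 25 + 1 = 26
Each subnet has 64 addresses
  145.233.119.0/26
  145.233.119.64/26
Subnets: 145.233.119.0/26, 145.233.119.64/26


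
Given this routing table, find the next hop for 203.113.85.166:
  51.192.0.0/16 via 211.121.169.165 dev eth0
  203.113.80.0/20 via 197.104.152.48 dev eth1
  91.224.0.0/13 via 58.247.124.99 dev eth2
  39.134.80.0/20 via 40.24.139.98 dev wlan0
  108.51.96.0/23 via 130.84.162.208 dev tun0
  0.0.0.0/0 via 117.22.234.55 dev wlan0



Longest prefix match for 203.113.85.166:
  /16 51.192.0.0: no
  /20 203.113.80.0: MATCH
  /13 91.224.0.0: no
  /20 39.134.80.0: no
  /23 108.51.96.0: no
  /0 0.0.0.0: MATCH
Selected: next-hop 197.104.152.48 via eth1 (matched /20)


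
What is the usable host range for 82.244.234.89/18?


Network: 82.244.192.0
Broadcast: 82.244.255.255
First usable = network + 1
Last usable = broadcast - 1
Range: 82.244.192.1 to 82.244.255.254


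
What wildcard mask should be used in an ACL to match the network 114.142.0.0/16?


Subnet mask: 255.255.0.0
Wildcard = 255.255.255.255 - subnet mask
255 - 255 = 0
255 - 255 = 0
255 - 0 = 255
255 - 0 = 255
Wildcard: 0.0.255.255


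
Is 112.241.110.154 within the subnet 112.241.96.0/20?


Subnet network: 112.241.96.0
Test IP AND mask: 112.241.96.0
Yes, 112.241.110.154 is in 112.241.96.0/20


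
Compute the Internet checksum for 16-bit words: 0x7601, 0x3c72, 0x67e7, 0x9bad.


Sum all words (with carry folding):
+ 0x7601 = 0x7601
+ 0x3c72 = 0xb273
+ 0x67e7 = 0x1a5b
+ 0x9bad = 0xb608
One's complement: ~0xb608
Checksum = 0x49f7


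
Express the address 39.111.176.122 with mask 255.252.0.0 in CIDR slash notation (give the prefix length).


Binary: 11111111.11111100.00000000.00000000
Count leading 1s
Prefix: /14


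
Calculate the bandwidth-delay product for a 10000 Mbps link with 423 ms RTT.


BDP = bandwidth * RTT
= 10000 Mbps * 423 ms
= 10000 * 1e6 * 423 / 1000 bits
= 4230000000 bits
= 528750000 bytes
= 516357.4219 KB
BDP = 4230000000 bits (528750000 bytes)


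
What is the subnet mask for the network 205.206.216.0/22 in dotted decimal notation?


/22 means 22 network bits, 10 host bits
Binary: 11111111111111111111110000000000
Mask: 255.255.252.0


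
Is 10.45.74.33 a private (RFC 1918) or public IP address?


RFC 1918 private ranges:
  10.0.0.0/8 (10.0.0.0 - 10.255.255.255)
  172.16.0.0/12 (172.16.0.0 - 172.31.255.255)
  192.168.0.0/16 (192.168.0.0 - 192.168.255.255)
Private (in 10.0.0.0/8)


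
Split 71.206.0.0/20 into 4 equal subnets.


New prefix = 20 + 2 = 22
Each subnet has 1024 addresses
  71.206.0.0/22
  71.206.4.0/22
  71.206.8.0/22
  71.206.12.0/22
Subnets: 71.206.0.0/22, 71.206.4.0/22, 71.206.8.0/22, 71.206.12.0/22


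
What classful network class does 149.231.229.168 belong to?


First octet: 149
Binary: 10010101
10xxxxxx -> Class B (128-191)
Class B, default mask 255.255.0.0 (/16)


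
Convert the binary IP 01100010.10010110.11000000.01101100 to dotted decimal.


01100010 = 98
10010110 = 150
11000000 = 192
01101100 = 108
IP: 98.150.192.108


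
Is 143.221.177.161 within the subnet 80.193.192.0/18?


Subnet network: 80.193.192.0
Test IP AND mask: 143.221.128.0
No, 143.221.177.161 is not in 80.193.192.0/18


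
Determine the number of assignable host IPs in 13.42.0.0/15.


Host bits = 32 - 15 = 17
Total addresses = 2^17 = 131072
Usable = total - 2 (network and broadcast)
Usable hosts: 131070


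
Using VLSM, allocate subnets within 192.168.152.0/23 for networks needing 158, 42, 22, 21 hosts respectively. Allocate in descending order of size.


158 hosts -> /24 (254 usable): 192.168.152.0/24
42 hosts -> /26 (62 usable): 192.168.153.0/26
22 hosts -> /27 (30 usable): 192.168.153.64/27
21 hosts -> /27 (30 usable): 192.168.153.96/27
Allocation: 192.168.152.0/24 (158 hosts, 254 usable); 192.168.153.0/26 (42 hosts, 62 usable); 192.168.153.64/27 (22 hosts, 30 usable); 192.168.153.96/27 (21 hosts, 30 usable)


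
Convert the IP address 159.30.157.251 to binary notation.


159 = 10011111
30 = 00011110
157 = 10011101
251 = 11111011
Binary: 10011111.00011110.10011101.11111011


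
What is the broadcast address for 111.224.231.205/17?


Network: 111.224.128.0/17
Host bits = 15
Set all host bits to 1:
Broadcast: 111.224.255.255


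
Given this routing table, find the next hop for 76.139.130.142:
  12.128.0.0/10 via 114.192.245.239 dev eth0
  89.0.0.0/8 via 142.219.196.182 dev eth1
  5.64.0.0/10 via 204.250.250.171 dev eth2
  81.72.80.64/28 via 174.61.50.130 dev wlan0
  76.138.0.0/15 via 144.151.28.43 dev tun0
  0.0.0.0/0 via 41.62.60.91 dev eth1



Longest prefix match for 76.139.130.142:
  /10 12.128.0.0: no
  /8 89.0.0.0: no
  /10 5.64.0.0: no
  /28 81.72.80.64: no
  /15 76.138.0.0: MATCH
  /0 0.0.0.0: MATCH
Selected: next-hop 144.151.28.43 via tun0 (matched /15)


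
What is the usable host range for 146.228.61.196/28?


Network: 146.228.61.192
Broadcast: 146.228.61.207
First usable = network + 1
Last usable = broadcast - 1
Range: 146.228.61.193 to 146.228.61.206


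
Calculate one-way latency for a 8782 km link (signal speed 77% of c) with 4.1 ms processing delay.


Speed = 0.77 * 3e5 km/s = 231000 km/s
Propagation delay = 8782 / 231000 = 0.038 s = 38.0173 ms
Processing delay = 4.1 ms
Total one-way latency = 42.1173 ms


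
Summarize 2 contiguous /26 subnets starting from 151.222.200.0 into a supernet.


Original prefix: /26
Number of subnets: 2 = 2^1
New prefix = 26 - 1 = 25
Supernet: 151.222.200.0/25


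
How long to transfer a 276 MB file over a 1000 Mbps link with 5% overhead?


Effective throughput = 1000 * (1 - 5/100) = 950 Mbps
File size in Mb = 276 * 8 = 2208 Mb
Time = 2208 / 950
Time = 2.3242 seconds


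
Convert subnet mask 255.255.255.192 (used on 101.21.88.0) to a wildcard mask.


Subnet mask: 255.255.255.192
Wildcard = 255.255.255.255 - subnet mask
255 - 255 = 0
255 - 255 = 0
255 - 255 = 0
255 - 192 = 63
Wildcard: 0.0.0.63


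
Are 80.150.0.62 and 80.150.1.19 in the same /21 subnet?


Mask: 255.255.248.0
80.150.0.62 AND mask = 80.150.0.0
80.150.1.19 AND mask = 80.150.0.0
Yes, same subnet (80.150.0.0)


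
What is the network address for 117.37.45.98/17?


IP:   01110101.00100101.00101101.01100010
Mask: 11111111.11111111.10000000.00000000
AND operation:
Net:  01110101.00100101.00000000.00000000
Network: 117.37.0.0/17


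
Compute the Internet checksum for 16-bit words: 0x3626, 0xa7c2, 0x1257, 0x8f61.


Sum all words (with carry folding):
+ 0x3626 = 0x3626
+ 0xa7c2 = 0xdde8
+ 0x1257 = 0xf03f
+ 0x8f61 = 0x7fa1
One's complement: ~0x7fa1
Checksum = 0x805e


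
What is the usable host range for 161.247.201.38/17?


Network: 161.247.128.0
Broadcast: 161.247.255.255
First usable = network + 1
Last usable = broadcast - 1
Range: 161.247.128.1 to 161.247.255.254


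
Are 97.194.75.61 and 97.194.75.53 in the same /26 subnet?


Mask: 255.255.255.192
97.194.75.61 AND mask = 97.194.75.0
97.194.75.53 AND mask = 97.194.75.0
Yes, same subnet (97.194.75.0)


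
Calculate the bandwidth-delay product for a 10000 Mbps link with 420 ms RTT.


BDP = bandwidth * RTT
= 10000 Mbps * 420 ms
= 10000 * 1e6 * 420 / 1000 bits
= 4200000000 bits
= 525000000 bytes
= 512695.3125 KB
BDP = 4200000000 bits (525000000 bytes)


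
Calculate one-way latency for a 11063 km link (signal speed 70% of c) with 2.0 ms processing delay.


Speed = 0.7 * 3e5 km/s = 210000 km/s
Propagation delay = 11063 / 210000 = 0.0527 s = 52.681 ms
Processing delay = 2.0 ms
Total one-way latency = 54.681 ms


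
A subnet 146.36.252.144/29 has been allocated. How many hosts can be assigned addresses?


Host bits = 32 - 29 = 3
Total addresses = 2^3 = 8
Usable = total - 2 (network and broadcast)
Usable hosts: 6


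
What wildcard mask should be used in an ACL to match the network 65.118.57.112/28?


Subnet mask: 255.255.255.240
Wildcard = 255.255.255.255 - subnet mask
255 - 255 = 0
255 - 255 = 0
255 - 255 = 0
255 - 240 = 15
Wildcard: 0.0.0.15


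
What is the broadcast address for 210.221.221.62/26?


Network: 210.221.221.0/26
Host bits = 6
Set all host bits to 1:
Broadcast: 210.221.221.63


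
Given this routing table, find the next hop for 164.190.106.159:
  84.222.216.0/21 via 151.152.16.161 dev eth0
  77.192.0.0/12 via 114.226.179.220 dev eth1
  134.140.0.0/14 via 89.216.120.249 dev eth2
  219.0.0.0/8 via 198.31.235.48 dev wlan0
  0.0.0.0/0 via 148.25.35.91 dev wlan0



Longest prefix match for 164.190.106.159:
  /21 84.222.216.0: no
  /12 77.192.0.0: no
  /14 134.140.0.0: no
  /8 219.0.0.0: no
  /0 0.0.0.0: MATCH
Selected: next-hop 148.25.35.91 via wlan0 (matched /0)


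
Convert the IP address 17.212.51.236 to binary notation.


17 = 00010001
212 = 11010100
51 = 00110011
236 = 11101100
Binary: 00010001.11010100.00110011.11101100


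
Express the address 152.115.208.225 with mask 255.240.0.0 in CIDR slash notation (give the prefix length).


Binary: 11111111.11110000.00000000.00000000
Count leading 1s
Prefix: /12


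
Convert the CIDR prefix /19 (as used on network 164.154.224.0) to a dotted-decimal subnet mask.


/19 means 19 network bits, 13 host bits
Binary: 11111111111111111110000000000000
Mask: 255.255.224.0


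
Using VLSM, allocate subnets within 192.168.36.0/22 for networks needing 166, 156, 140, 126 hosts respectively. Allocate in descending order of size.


166 hosts -> /24 (254 usable): 192.168.36.0/24
156 hosts -> /24 (254 usable): 192.168.37.0/24
140 hosts -> /24 (254 usable): 192.168.38.0/24
126 hosts -> /25 (126 usable): 192.168.39.0/25
Allocation: 192.168.36.0/24 (166 hosts, 254 usable); 192.168.37.0/24 (156 hosts, 254 usable); 192.168.38.0/24 (140 hosts, 254 usable); 192.168.39.0/25 (126 hosts, 126 usable)


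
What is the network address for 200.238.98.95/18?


IP:   11001000.11101110.01100010.01011111
Mask: 11111111.11111111.11000000.00000000
AND operation:
Net:  11001000.11101110.01000000.00000000
Network: 200.238.64.0/18


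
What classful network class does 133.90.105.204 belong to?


First octet: 133
Binary: 10000101
10xxxxxx -> Class B (128-191)
Class B, default mask 255.255.0.0 (/16)


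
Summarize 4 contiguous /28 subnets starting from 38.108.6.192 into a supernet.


Original prefix: /28
Number of subnets: 4 = 2^2
New prefix = 28 - 2 = 26
Supernet: 38.108.6.192/26


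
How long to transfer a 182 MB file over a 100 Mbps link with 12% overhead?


Effective throughput = 100 * (1 - 12/100) = 88 Mbps
File size in Mb = 182 * 8 = 1456 Mb
Time = 1456 / 88
Time = 16.5455 seconds


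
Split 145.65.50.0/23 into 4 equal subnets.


New prefix = 23 + 2 = 25
Each subnet has 128 addresses
  145.65.50.0/25
  145.65.50.128/25
  145.65.51.0/25
  145.65.51.128/25
Subnets: 145.65.50.0/25, 145.65.50.128/25, 145.65.51.0/25, 145.65.51.128/25


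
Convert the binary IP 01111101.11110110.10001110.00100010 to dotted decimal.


01111101 = 125
11110110 = 246
10001110 = 142
00100010 = 34
IP: 125.246.142.34


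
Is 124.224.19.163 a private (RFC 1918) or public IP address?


RFC 1918 private ranges:
  10.0.0.0/8 (10.0.0.0 - 10.255.255.255)
  172.16.0.0/12 (172.16.0.0 - 172.31.255.255)
  192.168.0.0/16 (192.168.0.0 - 192.168.255.255)
Public (not in any RFC 1918 range)


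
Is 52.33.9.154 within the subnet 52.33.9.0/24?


Subnet network: 52.33.9.0
Test IP AND mask: 52.33.9.0
Yes, 52.33.9.154 is in 52.33.9.0/24


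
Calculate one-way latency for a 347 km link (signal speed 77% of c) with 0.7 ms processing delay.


Speed = 0.77 * 3e5 km/s = 231000 km/s
Propagation delay = 347 / 231000 = 0.0015 s = 1.5022 ms
Processing delay = 0.7 ms
Total one-way latency = 2.2022 ms


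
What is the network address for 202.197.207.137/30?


IP:   11001010.11000101.11001111.10001001
Mask: 11111111.11111111.11111111.11111100
AND operation:
Net:  11001010.11000101.11001111.10001000
Network: 202.197.207.136/30


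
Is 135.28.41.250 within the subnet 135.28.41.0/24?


Subnet network: 135.28.41.0
Test IP AND mask: 135.28.41.0
Yes, 135.28.41.250 is in 135.28.41.0/24


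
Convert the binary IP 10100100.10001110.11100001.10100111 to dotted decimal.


10100100 = 164
10001110 = 142
11100001 = 225
10100111 = 167
IP: 164.142.225.167


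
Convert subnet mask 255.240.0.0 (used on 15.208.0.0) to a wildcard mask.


Subnet mask: 255.240.0.0
Wildcard = 255.255.255.255 - subnet mask
255 - 255 = 0
255 - 240 = 15
255 - 0 = 255
255 - 0 = 255
Wildcard: 0.15.255.255


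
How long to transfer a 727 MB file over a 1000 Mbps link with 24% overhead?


Effective throughput = 1000 * (1 - 24/100) = 760 Mbps
File size in Mb = 727 * 8 = 5816 Mb
Time = 5816 / 760
Time = 7.6526 seconds


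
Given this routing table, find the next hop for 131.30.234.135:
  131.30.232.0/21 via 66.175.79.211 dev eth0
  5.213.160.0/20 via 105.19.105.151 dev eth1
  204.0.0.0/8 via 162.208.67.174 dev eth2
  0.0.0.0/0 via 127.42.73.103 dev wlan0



Longest prefix match for 131.30.234.135:
  /21 131.30.232.0: MATCH
  /20 5.213.160.0: no
  /8 204.0.0.0: no
  /0 0.0.0.0: MATCH
Selected: next-hop 66.175.79.211 via eth0 (matched /21)


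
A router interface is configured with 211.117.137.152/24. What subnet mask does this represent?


/24 means 24 network bits, 8 host bits
Binary: 11111111111111111111111100000000
Mask: 255.255.255.0


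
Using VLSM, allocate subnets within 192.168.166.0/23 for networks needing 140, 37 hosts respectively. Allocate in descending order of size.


140 hosts -> /24 (254 usable): 192.168.166.0/24
37 hosts -> /26 (62 usable): 192.168.167.0/26
Allocation: 192.168.166.0/24 (140 hosts, 254 usable); 192.168.167.0/26 (37 hosts, 62 usable)


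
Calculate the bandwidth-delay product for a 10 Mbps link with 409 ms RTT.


BDP = bandwidth * RTT
= 10 Mbps * 409 ms
= 10 * 1e6 * 409 / 1000 bits
= 4090000 bits
= 511250 bytes
= 499.2676 KB
BDP = 4090000 bits (511250 bytes)


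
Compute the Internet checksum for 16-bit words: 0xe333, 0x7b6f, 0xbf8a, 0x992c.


Sum all words (with carry folding):
+ 0xe333 = 0xe333
+ 0x7b6f = 0x5ea3
+ 0xbf8a = 0x1e2e
+ 0x992c = 0xb75a
One's complement: ~0xb75a
Checksum = 0x48a5


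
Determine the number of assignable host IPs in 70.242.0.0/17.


Host bits = 32 - 17 = 15
Total addresses = 2^15 = 32768
Usable = total - 2 (network and broadcast)
Usable hosts: 32766


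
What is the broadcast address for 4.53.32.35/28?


Network: 4.53.32.32/28
Host bits = 4
Set all host bits to 1:
Broadcast: 4.53.32.47


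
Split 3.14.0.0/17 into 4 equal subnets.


New prefix = 17 + 2 = 19
Each subnet has 8192 addresses
  3.14.0.0/19
  3.14.32.0/19
  3.14.64.0/19
  3.14.96.0/19
Subnets: 3.14.0.0/19, 3.14.32.0/19, 3.14.64.0/19, 3.14.96.0/19


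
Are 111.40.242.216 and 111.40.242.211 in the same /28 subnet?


Mask: 255.255.255.240
111.40.242.216 AND mask = 111.40.242.208
111.40.242.211 AND mask = 111.40.242.208
Yes, same subnet (111.40.242.208)


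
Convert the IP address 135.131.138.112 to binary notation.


135 = 10000111
131 = 10000011
138 = 10001010
112 = 01110000
Binary: 10000111.10000011.10001010.01110000


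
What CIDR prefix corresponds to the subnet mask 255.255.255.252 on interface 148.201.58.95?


Binary: 11111111.11111111.11111111.11111100
Count leading 1s
Prefix: /30


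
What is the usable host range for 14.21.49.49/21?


Network: 14.21.48.0
Broadcast: 14.21.55.255
First usable = network + 1
Last usable = broadcast - 1
Range: 14.21.48.1 to 14.21.55.254


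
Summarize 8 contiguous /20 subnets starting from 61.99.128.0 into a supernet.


Original prefix: /20
Number of subnets: 8 = 2^3
New prefix = 20 - 3 = 17
Supernet: 61.99.128.0/17


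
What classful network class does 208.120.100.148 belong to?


First octet: 208
Binary: 11010000
110xxxxx -> Class C (192-223)
Class C, default mask 255.255.255.0 (/24)


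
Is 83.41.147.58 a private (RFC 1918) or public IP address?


RFC 1918 private ranges:
  10.0.0.0/8 (10.0.0.0 - 10.255.255.255)
  172.16.0.0/12 (172.16.0.0 - 172.31.255.255)
  192.168.0.0/16 (192.168.0.0 - 192.168.255.255)
Public (not in any RFC 1918 range)


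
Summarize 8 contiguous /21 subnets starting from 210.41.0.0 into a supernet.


Original prefix: /21
Number of subnets: 8 = 2^3
New prefix = 21 - 3 = 18
Supernet: 210.41.0.0/18


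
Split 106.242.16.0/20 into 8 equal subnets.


New prefix = 20 + 3 = 23
Each subnet has 512 addresses
  106.242.16.0/23
  106.242.18.0/23
  106.242.20.0/23
  106.242.22.0/23
  106.242.24.0/23
  106.242.26.0/23
  106.242.28.0/23
  106.242.30.0/23
Subnets: 106.242.16.0/23, 106.242.18.0/23, 106.242.20.0/23, 106.242.22.0/23, 106.242.24.0/23, 106.242.26.0/23, 106.242.28.0/23, 106.242.30.0/23


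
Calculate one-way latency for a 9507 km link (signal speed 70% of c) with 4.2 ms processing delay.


Speed = 0.7 * 3e5 km/s = 210000 km/s
Propagation delay = 9507 / 210000 = 0.0453 s = 45.2714 ms
Processing delay = 4.2 ms
Total one-way latency = 49.4714 ms


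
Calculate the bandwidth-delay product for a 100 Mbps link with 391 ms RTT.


BDP = bandwidth * RTT
= 100 Mbps * 391 ms
= 100 * 1e6 * 391 / 1000 bits
= 39100000 bits
= 4887500 bytes
= 4772.9492 KB
BDP = 39100000 bits (4887500 bytes)


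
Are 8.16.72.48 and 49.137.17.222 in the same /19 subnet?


Mask: 255.255.224.0
8.16.72.48 AND mask = 8.16.64.0
49.137.17.222 AND mask = 49.137.0.0
No, different subnets (8.16.64.0 vs 49.137.0.0)


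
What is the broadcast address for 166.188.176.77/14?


Network: 166.188.0.0/14
Host bits = 18
Set all host bits to 1:
Broadcast: 166.191.255.255


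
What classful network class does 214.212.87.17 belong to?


First octet: 214
Binary: 11010110
110xxxxx -> Class C (192-223)
Class C, default mask 255.255.255.0 (/24)


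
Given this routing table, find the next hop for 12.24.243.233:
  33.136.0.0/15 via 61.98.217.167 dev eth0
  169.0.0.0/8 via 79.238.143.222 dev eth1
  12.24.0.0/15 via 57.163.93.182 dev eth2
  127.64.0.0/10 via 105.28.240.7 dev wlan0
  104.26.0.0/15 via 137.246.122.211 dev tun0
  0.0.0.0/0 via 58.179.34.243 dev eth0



Longest prefix match for 12.24.243.233:
  /15 33.136.0.0: no
  /8 169.0.0.0: no
  /15 12.24.0.0: MATCH
  /10 127.64.0.0: no
  /15 104.26.0.0: no
  /0 0.0.0.0: MATCH
Selected: next-hop 57.163.93.182 via eth2 (matched /15)
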